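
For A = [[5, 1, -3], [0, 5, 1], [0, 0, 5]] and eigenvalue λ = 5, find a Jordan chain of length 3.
We seek v_1 ∈ ker((A - 5I)^3) \ ker((A - 5I)^2), then set v_{i+1} = (A - 5I) v_i.

One such chain is v_1 = [[0, 1, 1]]^T, v_2 = [[-2, 1, 0]]^T, v_3 = [[1, 0, 0]]^T. Check: (A - 5I) v_3 = [[0, 0, 0]]^T = 0.

v_1 = [[0, 1, 1]]^T, v_2 = [[-2, 1, 0]]^T, v_3 = [[1, 0, 0]]^T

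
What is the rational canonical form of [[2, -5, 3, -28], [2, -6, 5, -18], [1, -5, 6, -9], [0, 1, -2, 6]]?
R = [[0, 0, 0, -16], [1, 0, 0, -32], [0, 1, 0, -8], [0, 0, 1, 8]]

The invariant factors of A (the non-unit diagonal entries of the Smith normal form of xI - A over ℚ[x]) are (x^2 - 4x - 4)^2, each dividing the next. The characteristic polynomial is their product, (x^2 - 4x - 4)^2.

The rational canonical form is the block-diagonal matrix of companion matrices C(f_i):
R = [[0, 0, 0, -16], [1, 0, 0, -32], [0, 1, 0, -8], [0, 0, 1, 8]].

Note the characteristic polynomial does not split into linear factors over ℚ, so A has no Jordan form over ℚ; the rational canonical form exists over any field.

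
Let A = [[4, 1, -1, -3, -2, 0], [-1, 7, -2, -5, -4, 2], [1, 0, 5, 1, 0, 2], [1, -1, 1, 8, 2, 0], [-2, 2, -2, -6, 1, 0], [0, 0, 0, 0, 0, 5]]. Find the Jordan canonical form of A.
The characteristic polynomial is det(xI - A) = (x - 5)^6, so the eigenvalues are 5 (algebraic multiplicity 6).

For λ = 5: rank(A - 5I) = 2, rank((A - 5I)^2) = 0. The eigenspace has dimension 6 - 2 = 4, so there are 4 Jordan blocks; the rank sequence gives block sizes [2, 2, 1, 1].

Assembling the blocks gives the Jordan form J above.

J = [[5, 1, 0, 0, 0, 0], [0, 5, 0, 0, 0, 0], [0, 0, 5, 1, 0, 0], [0, 0, 0, 5, 0, 0], [0, 0, 0, 0, 5, 0], [0, 0, 0, 0, 0, 5]]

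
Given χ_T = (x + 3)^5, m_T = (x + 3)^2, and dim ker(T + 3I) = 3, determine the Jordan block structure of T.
Jordan blocks: (-3, 2), (-3, 2), (-3, 1)

λ = -3: algebraic multiplicity 5 (exponent in χ_T), largest block size 2 (exponent in m_T), 3 blocks (geometric multiplicity). These force block sizes [2, 2, 1].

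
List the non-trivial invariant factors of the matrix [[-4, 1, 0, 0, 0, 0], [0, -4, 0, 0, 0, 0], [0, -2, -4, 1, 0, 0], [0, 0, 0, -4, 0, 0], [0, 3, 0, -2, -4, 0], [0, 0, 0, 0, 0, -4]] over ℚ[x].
x + 4, x + 4, (x + 4)^2, (x + 4)^2

The Jordan structure of A has elementary divisors (x + 4)^2, (x + 4)^2, (x + 4), (x + 4). Arranging the block sizes at each eigenvalue in decreasing order and taking row products gives the invariant factors.

Invariant factors (smallest first, each dividing the next): x + 4, x + 4, (x + 4)^2, (x + 4)^2.

Check: the last factor (x + 4)^2 is the minimal polynomial, and the product (x + 4)^6 is the characteristic polynomial.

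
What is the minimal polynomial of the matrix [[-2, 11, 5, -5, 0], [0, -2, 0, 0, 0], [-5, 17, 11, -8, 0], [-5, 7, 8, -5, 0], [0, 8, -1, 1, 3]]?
The characteristic polynomial factors as (x - 3)^3(x + 2)^2. The minimal polynomial is ∏(x - λ)^{k_λ} where k_λ is the size of the largest Jordan block at λ.

For λ = -2: rank(A + 2I) = 4, and the largest Jordan block has size 2 (the smallest k with rank((A + 2I)^k) = rank((A + 2I)^(k+1))).
For λ = 3: rank(A - 3I) = 3, and the largest Jordan block has size 2 (the smallest k with rank((A - 3I)^k) = rank((A - 3I)^(k+1))).

So m_A(x) = (x - 3)^2(x + 2)^2.

m_A(x) = (x - 3)^2(x + 2)^2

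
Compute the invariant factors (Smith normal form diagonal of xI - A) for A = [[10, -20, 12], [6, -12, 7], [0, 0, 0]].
The Jordan structure of A has elementary divisors (x + 2), x^2. Arranging the block sizes at each eigenvalue in decreasing order and taking row products gives the invariant factors.

Invariant factors (smallest first, each dividing the next): x^2(x + 2).

Check: the last factor x^2(x + 2) is the minimal polynomial, and the product x^2(x + 2) is the characteristic polynomial.

x^2(x + 2)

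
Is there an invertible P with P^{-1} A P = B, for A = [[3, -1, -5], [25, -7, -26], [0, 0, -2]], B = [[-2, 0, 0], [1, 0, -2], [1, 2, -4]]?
Both have characteristic polynomial (x + 2)^3, but the minimal polynomial of A is (x + 2)^3 while the minimal polynomial of B is (x + 2)^2. The minimal polynomial is a similarity invariant, so A and B are not similar.

No.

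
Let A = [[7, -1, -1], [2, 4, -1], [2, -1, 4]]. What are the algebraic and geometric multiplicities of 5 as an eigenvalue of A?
The characteristic polynomial is (x - 5)^3, so the factor x - 5 appears with exponent 3: the algebraic multiplicity is 3.

rank(A - 5I) = 1, so the eigenspace has dimension 3 - 1 = 2: the geometric multiplicity is 2.

Since 2 < 3, A is not diagonalizable.

algebraic multiplicity 3, geometric multiplicity 2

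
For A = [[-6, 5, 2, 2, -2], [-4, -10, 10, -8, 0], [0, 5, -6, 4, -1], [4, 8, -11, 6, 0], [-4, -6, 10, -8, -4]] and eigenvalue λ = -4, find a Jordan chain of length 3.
v_1 = [[0, -1, 1, 2, 0]]^T, v_2 = [[1, 0, 1, 1, 0]]^T, v_3 = [[2, -2, 2, 3, -2]]^T

We seek v_1 ∈ ker((A + 4I)^3) \ ker((A + 4I)^2), then set v_{i+1} = (A + 4I) v_i.

One such chain is v_1 = [[0, -1, 1, 2, 0]]^T, v_2 = [[1, 0, 1, 1, 0]]^T, v_3 = [[2, -2, 2, 3, -2]]^T. Check: (A + 4I) v_3 = [[0, 0, 0, 0, 0]]^T = 0.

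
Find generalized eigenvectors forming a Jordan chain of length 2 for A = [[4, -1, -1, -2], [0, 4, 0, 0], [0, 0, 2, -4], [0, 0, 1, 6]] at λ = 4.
We seek v_1 ∈ ker((A - 4I)^2) \ ker(A - 4I), then set v_{i+1} = (A - 4I) v_i.

One such chain is v_1 = [[0, 1, -4, 1]]^T, v_2 = [[1, 0, 4, -2]]^T. Check: (A - 4I) v_2 = [[0, 0, 0, 0]]^T = 0.

v_1 = [[0, 1, -4, 1]]^T, v_2 = [[1, 0, 4, -2]]^T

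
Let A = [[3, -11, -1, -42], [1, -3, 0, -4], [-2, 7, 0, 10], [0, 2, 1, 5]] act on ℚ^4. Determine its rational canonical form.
R = [[0, 0, 0, -25], [1, 0, 0, -5], [0, 1, 0, 2], [0, 0, 1, 5]]

The invariant factors of A (the non-unit diagonal entries of the Smith normal form of xI - A over ℚ[x]) are (x - 5)(x^3 - 2x - 5), each dividing the next. The characteristic polynomial is their product, (x - 5)(x^3 - 2x - 5).

The rational canonical form is the block-diagonal matrix of companion matrices C(f_i):
R = [[0, 0, 0, -25], [1, 0, 0, -5], [0, 1, 0, 2], [0, 0, 1, 5]].

Note the characteristic polynomial does not split into linear factors over ℚ, so A has no Jordan form over ℚ; the rational canonical form exists over any field.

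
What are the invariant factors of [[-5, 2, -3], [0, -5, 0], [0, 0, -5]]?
The Jordan structure of A has elementary divisors (x + 5)^2, (x + 5). Arranging the block sizes at each eigenvalue in decreasing order and taking row products gives the invariant factors.

Invariant factors (smallest first, each dividing the next): x + 5, (x + 5)^2.

Check: the last factor (x + 5)^2 is the minimal polynomial, and the product (x + 5)^3 is the characteristic polynomial.

x + 5, (x + 5)^2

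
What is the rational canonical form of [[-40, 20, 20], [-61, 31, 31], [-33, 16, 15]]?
R = [[0, 0, 20], [1, 0, -9], [0, 1, 6]]

The invariant factors of A (the non-unit diagonal entries of the Smith normal form of xI - A over ℚ[x]) are (x - 5)(x^2 - x + 4), each dividing the next. The characteristic polynomial is their product, (x - 5)(x^2 - x + 4).

The rational canonical form is the block-diagonal matrix of companion matrices C(f_i):
R = [[0, 0, 20], [1, 0, -9], [0, 1, 6]].

Note the characteristic polynomial does not split into linear factors over ℚ, so A has no Jordan form over ℚ; the rational canonical form exists over any field.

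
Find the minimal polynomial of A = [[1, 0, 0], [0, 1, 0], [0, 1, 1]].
m_A(x) = (x - 1)^2

The characteristic polynomial factors as (x - 1)^3. The minimal polynomial is ∏(x - λ)^{k_λ} where k_λ is the size of the largest Jordan block at λ.

For λ = 1: rank(A - I) = 1, and the largest Jordan block has size 2 (the smallest k with rank((A - I)^k) = rank((A - I)^(k+1))).

So m_A(x) = (x - 1)^2.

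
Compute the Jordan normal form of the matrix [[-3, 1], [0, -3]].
J = [[-3, 1], [0, -3]]

The characteristic polynomial is det(xI - A) = (x + 3)^2, so the eigenvalues are -3 (algebraic multiplicity 2).

For λ = -3: rank(A + 3I) = 1, rank((A + 3I)^2) = 0. The eigenspace has dimension 2 - 1 = 1, so there is 1 Jordan block; the rank sequence gives block sizes [2].

Assembling the blocks gives the Jordan form J above.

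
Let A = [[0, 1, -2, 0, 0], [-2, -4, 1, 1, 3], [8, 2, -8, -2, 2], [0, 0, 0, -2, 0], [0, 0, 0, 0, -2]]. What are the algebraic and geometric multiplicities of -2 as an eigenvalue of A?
algebraic multiplicity 2, geometric multiplicity 2

The characteristic polynomial is (x + 2)^2(x + 4)^3, so the factor x + 2 appears with exponent 2: the algebraic multiplicity is 2.

rank(A + 2I) = 3, so the eigenspace has dimension 5 - 3 = 2: the geometric multiplicity is 2.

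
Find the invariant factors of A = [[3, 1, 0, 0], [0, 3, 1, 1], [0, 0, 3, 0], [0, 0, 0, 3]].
x - 3, (x - 3)^3

The Jordan structure of A has elementary divisors (x - 3)^3, (x - 3). Arranging the block sizes at each eigenvalue in decreasing order and taking row products gives the invariant factors.

Invariant factors (smallest first, each dividing the next): x - 3, (x - 3)^3.

Check: the last factor (x - 3)^3 is the minimal polynomial, and the product (x - 3)^4 is the characteristic polynomial.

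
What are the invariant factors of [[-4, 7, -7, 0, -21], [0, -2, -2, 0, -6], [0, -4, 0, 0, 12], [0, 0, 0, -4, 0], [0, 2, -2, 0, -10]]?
x + 4, x + 4, x + 4, (x + 4)^2

The Jordan structure of A has elementary divisors (x + 4)^2, (x + 4), (x + 4), (x + 4). Arranging the block sizes at each eigenvalue in decreasing order and taking row products gives the invariant factors.

Invariant factors (smallest first, each dividing the next): x + 4, x + 4, x + 4, (x + 4)^2.

Check: the last factor (x + 4)^2 is the minimal polynomial, and the product (x + 4)^5 is the characteristic polynomial.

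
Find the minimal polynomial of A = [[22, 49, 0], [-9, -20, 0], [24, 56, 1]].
The characteristic polynomial factors as (x - 1)^3. The minimal polynomial is ∏(x - λ)^{k_λ} where k_λ is the size of the largest Jordan block at λ.

For λ = 1: rank(A - I) = 1, and the largest Jordan block has size 2 (the smallest k with rank((A - I)^k) = rank((A - I)^(k+1))).

So m_A(x) = (x - 1)^2.

m_A(x) = (x - 1)^2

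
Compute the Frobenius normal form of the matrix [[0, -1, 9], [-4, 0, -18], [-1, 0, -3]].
The invariant factors of A (the non-unit diagonal entries of the Smith normal form of xI - A over ℚ[x]) are (x + 2)(x^2 + x + 3), each dividing the next. The characteristic polynomial is their product, (x + 2)(x^2 + x + 3).

The rational canonical form is the block-diagonal matrix of companion matrices C(f_i):
R = [[0, 0, -6], [1, 0, -5], [0, 1, -3]].

Note the characteristic polynomial does not split into linear factors over ℚ, so A has no Jordan form over ℚ; the rational canonical form exists over any field.

R = [[0, 0, -6], [1, 0, -5], [0, 1, -3]]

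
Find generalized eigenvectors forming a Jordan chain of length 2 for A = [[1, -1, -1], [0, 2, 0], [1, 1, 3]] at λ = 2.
v_1 = [[-1, 2, 0]]^T, v_2 = [[-1, 0, 1]]^T

We seek v_1 ∈ ker((A - 2I)^2) \ ker(A - 2I), then set v_{i+1} = (A - 2I) v_i.

One such chain is v_1 = [[-1, 2, 0]]^T, v_2 = [[-1, 0, 1]]^T. Check: (A - 2I) v_2 = [[0, 0, 0]]^T = 0.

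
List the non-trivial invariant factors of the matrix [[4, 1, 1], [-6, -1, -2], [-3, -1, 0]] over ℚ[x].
The Jordan structure of A has elementary divisors (x - 1)^2, (x - 1). Arranging the block sizes at each eigenvalue in decreasing order and taking row products gives the invariant factors.

Invariant factors (smallest first, each dividing the next): x - 1, (x - 1)^2.

Check: the last factor (x - 1)^2 is the minimal polynomial, and the product (x - 1)^3 is the characteristic polynomial.

x - 1, (x - 1)^2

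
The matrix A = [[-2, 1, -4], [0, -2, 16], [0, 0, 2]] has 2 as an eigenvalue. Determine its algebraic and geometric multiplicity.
The characteristic polynomial is (x - 2)(x + 2)^2, so the factor x - 2 appears with exponent 1: the algebraic multiplicity is 1.

rank(A - 2I) = 2, so the eigenspace has dimension 3 - 2 = 1: the geometric multiplicity is 1.

algebraic multiplicity 1, geometric multiplicity 1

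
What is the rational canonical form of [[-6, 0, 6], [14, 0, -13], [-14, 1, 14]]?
R = [[0, 0, 6], [1, 0, -13], [0, 1, 8]]

The invariant factors of A (the non-unit diagonal entries of the Smith normal form of xI - A over ℚ[x]) are (x - 6)(x - 1)^2, each dividing the next. The characteristic polynomial is their product, (x - 6)(x - 1)^2.

The rational canonical form is the block-diagonal matrix of companion matrices C(f_i):
R = [[0, 0, 6], [1, 0, -13], [0, 1, 8]].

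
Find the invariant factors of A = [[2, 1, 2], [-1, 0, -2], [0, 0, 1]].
The Jordan structure of A has elementary divisors (x - 1)^2, (x - 1). Arranging the block sizes at each eigenvalue in decreasing order and taking row products gives the invariant factors.

Invariant factors (smallest first, each dividing the next): x - 1, (x - 1)^2.

Check: the last factor (x - 1)^2 is the minimal polynomial, and the product (x - 1)^3 is the characteristic polynomial.

x - 1, (x - 1)^2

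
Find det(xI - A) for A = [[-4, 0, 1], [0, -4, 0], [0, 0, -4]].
xI - A = [[x + 4, 0, -1], [0, x + 4, 0], [0, 0, x + 4]].

Expanding det(xI - A) along the first row:
det(xI - A) = + (x + 4)·det([[x + 4, 0], [0, x + 4]]) - (0)·det([[0, 0], [0, x + 4]]) + (-1)·det([[0, x + 4], [0, 0]]).

Evaluating gives χ_A(x) = x^3 + 12x^2 + 48x + 64 = (x + 4)^3.

χ_A(x) = (x + 4)^3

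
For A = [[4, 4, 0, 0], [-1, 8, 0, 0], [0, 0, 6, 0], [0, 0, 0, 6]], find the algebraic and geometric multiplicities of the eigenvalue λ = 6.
algebraic multiplicity 4, geometric multiplicity 3

The characteristic polynomial is (x - 6)^4, so the factor x - 6 appears with exponent 4: the algebraic multiplicity is 4.

rank(A - 6I) = 1, so the eigenspace has dimension 4 - 1 = 3: the geometric multiplicity is 3.

Since 3 < 4, A is not diagonalizable.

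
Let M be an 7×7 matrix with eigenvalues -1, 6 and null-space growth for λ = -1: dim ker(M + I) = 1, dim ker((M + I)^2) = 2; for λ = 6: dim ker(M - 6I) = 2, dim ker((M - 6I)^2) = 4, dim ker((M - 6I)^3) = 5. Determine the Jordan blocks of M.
λ = -1: successive nullity increments [1, 1] count blocks of size ≥ k; block sizes are [2].
λ = 6: successive nullity increments [2, 2, 1] count blocks of size ≥ k; block sizes are [3, 2].

Jordan blocks: (-1, 2), (6, 3), (6, 2)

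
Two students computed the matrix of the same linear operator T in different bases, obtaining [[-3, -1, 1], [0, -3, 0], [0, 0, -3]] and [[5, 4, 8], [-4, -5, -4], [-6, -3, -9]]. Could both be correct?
Yes.

Two matrices over a field are similar if and only if they have the same invariant factors.

Both A and B have characteristic polynomial (x + 3)^3 and minimal polynomial (x + 3)^2. Computing further, both have invariant factors x + 3, (x + 3)^2. Hence A and B are similar.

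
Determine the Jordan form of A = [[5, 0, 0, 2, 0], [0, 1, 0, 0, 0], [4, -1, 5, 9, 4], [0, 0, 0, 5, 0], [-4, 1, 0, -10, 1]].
J = [[1, 1, 0, 0, 0], [0, 1, 0, 0, 0], [0, 0, 5, 1, 0], [0, 0, 0, 5, 0], [0, 0, 0, 0, 5]]

The characteristic polynomial is det(xI - A) = (x - 5)^3(x - 1)^2, so the eigenvalues are 1 (algebraic multiplicity 2), 5 (algebraic multiplicity 3).

For λ = 1: rank(A - I) = 4, rank((A - I)^2) = 3. The eigenspace has dimension 5 - 4 = 1, so there is 1 Jordan block; the rank sequence gives block sizes [2].

For λ = 5: rank(A - 5I) = 3, rank((A - 5I)^2) = 2. The eigenspace has dimension 5 - 3 = 2, so there are 2 Jordan blocks; the rank sequence gives block sizes [2, 1].

Assembling the blocks gives the Jordan form J above.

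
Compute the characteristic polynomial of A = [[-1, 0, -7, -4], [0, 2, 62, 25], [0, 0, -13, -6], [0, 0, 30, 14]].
χ_A(x) = (x - 2)^2(x + 1)^2

xI - A = [[x + 1, 0, 7, 4], [0, x - 2, -62, -25], [0, 0, x + 13, 6], [0, 0, -30, x - 14]].

Expanding det(xI - A) along the first row:
det(xI - A) = + (x + 1)·det([[x - 2, -62, -25], [0, x + 13, 6], [0, -30, x - 14]]) - (0)·det([[0, -62, -25], [0, x + 13, 6], [0, -30, x - 14]]) + (7)·det([[0, x - 2, -25], [0, 0, 6], [0, 0, x - 14]]) - (4)·det([[0, x - 2, -62], [0, 0, x + 13], [0, 0, -30]]).

Evaluating gives χ_A(x) = x^4 - 2x^3 - 3x^2 + 4x + 4 = (x - 2)^2(x + 1)^2.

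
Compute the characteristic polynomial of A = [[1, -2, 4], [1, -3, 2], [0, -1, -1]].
χ_A(x) = (x + 1)^3

xI - A = [[x - 1, 2, -4], [-1, x + 3, -2], [0, 1, x + 1]].

Expanding det(xI - A) along the first row:
det(xI - A) = + (x - 1)·det([[x + 3, -2], [1, x + 1]]) - (2)·det([[-1, -2], [0, x + 1]]) + (-4)·det([[-1, x + 3], [0, 1]]).

Evaluating gives χ_A(x) = x^3 + 3x^2 + 3x + 1 = (x + 1)^3.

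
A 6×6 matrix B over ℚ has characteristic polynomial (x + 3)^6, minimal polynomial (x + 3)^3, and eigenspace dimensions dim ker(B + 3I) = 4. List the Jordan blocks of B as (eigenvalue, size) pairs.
Jordan blocks: (-3, 3), (-3, 1), (-3, 1), (-3, 1)

λ = -3: algebraic multiplicity 6 (exponent in χ_B), largest block size 3 (exponent in m_B), 4 blocks (geometric multiplicity). These force block sizes [3, 1, 1, 1].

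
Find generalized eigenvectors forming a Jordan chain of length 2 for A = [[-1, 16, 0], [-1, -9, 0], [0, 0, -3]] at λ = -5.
We seek v_1 ∈ ker((A + 5I)^2) \ ker(A + 5I), then set v_{i+1} = (A + 5I) v_i.

One such chain is v_1 = [[-3, 1, 0]]^T, v_2 = [[4, -1, 0]]^T. Check: (A + 5I) v_2 = [[0, 0, 0]]^T = 0.

v_1 = [[-3, 1, 0]]^T, v_2 = [[4, -1, 0]]^T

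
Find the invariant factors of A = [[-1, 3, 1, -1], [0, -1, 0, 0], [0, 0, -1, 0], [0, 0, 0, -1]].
The Jordan structure of A has elementary divisors (x + 1)^2, (x + 1), (x + 1). Arranging the block sizes at each eigenvalue in decreasing order and taking row products gives the invariant factors.

Invariant factors (smallest first, each dividing the next): x + 1, x + 1, (x + 1)^2.

Check: the last factor (x + 1)^2 is the minimal polynomial, and the product (x + 1)^4 is the characteristic polynomial.

x + 1, x + 1, (x + 1)^2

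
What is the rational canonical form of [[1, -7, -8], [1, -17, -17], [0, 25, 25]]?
R = [[0, 0, -25], [1, 0, -15], [0, 1, 9]]

The invariant factors of A (the non-unit diagonal entries of the Smith normal form of xI - A over ℚ[x]) are (x - 5)^2(x + 1), each dividing the next. The characteristic polynomial is their product, (x - 5)^2(x + 1).

The rational canonical form is the block-diagonal matrix of companion matrices C(f_i):
R = [[0, 0, -25], [1, 0, -15], [0, 1, 9]].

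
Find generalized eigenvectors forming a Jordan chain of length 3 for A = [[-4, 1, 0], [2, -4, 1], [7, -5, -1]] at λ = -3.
We seek v_1 ∈ ker((A + 3I)^3) \ ker((A + 3I)^2), then set v_{i+1} = (A + 3I) v_i.

One such chain is v_1 = [[-2, -2, 3]]^T, v_2 = [[0, 1, 2]]^T, v_3 = [[1, 1, -1]]^T. Check: (A + 3I) v_3 = [[0, 0, 0]]^T = 0.

v_1 = [[-2, -2, 3]]^T, v_2 = [[0, 1, 2]]^T, v_3 = [[1, 1, -1]]^T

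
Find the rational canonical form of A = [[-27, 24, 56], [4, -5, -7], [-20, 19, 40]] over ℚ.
The invariant factors of A (the non-unit diagonal entries of the Smith normal form of xI - A over ℚ[x]) are (x - 5)(x^2 - 3x - 3), each dividing the next. The characteristic polynomial is their product, (x - 5)(x^2 - 3x - 3).

The rational canonical form is the block-diagonal matrix of companion matrices C(f_i):
R = [[0, 0, -15], [1, 0, -12], [0, 1, 8]].

Note the characteristic polynomial does not split into linear factors over ℚ, so A has no Jordan form over ℚ; the rational canonical form exists over any field.

R = [[0, 0, -15], [1, 0, -12], [0, 1, 8]]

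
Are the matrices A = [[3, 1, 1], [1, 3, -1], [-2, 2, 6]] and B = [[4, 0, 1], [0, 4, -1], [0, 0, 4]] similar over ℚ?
Two matrices over a field are similar if and only if they have the same invariant factors.

Both A and B have characteristic polynomial (x - 4)^3 and minimal polynomial (x - 4)^2. Computing further, both have invariant factors x - 4, (x - 4)^2. Hence A and B are similar.

Yes.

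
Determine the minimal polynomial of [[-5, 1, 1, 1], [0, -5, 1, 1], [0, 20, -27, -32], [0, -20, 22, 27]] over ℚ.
m_A(x) = (x - 5)(x + 5)^3

The characteristic polynomial factors as (x - 5)(x + 5)^3. The minimal polynomial is ∏(x - λ)^{k_λ} where k_λ is the size of the largest Jordan block at λ.

For λ = -5: rank(A + 5I) = 3, and the largest Jordan block has size 3 (the smallest k with rank((A + 5I)^k) = rank((A + 5I)^(k+1))).
For λ = 5: rank(A - 5I) = 3, and the largest Jordan block has size 1 (the smallest k with rank((A - 5I)^k) = rank((A - 5I)^(k+1))).

So m_A(x) = (x - 5)(x + 5)^3.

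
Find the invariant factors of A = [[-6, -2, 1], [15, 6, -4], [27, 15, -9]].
(x + 3)^3

The Jordan structure of A has elementary divisors (x + 3)^3. Arranging the block sizes at each eigenvalue in decreasing order and taking row products gives the invariant factors.

Invariant factors (smallest first, each dividing the next): (x + 3)^3.

Check: the last factor (x + 3)^3 is the minimal polynomial, and the product (x + 3)^3 is the characteristic polynomial.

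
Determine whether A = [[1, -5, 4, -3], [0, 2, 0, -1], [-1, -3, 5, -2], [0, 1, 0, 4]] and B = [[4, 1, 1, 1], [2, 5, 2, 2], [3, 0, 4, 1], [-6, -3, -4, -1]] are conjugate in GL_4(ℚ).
Two matrices over a field are similar if and only if they have the same invariant factors.

Both A and B have characteristic polynomial (x - 3)^4 and minimal polynomial (x - 3)^2. Computing further, both have invariant factors (x - 3)^2, (x - 3)^2. Hence A and B are similar.

Yes.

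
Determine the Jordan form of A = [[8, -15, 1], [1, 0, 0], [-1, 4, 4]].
J = [[4, 1, 0], [0, 4, 1], [0, 0, 4]]

The characteristic polynomial is det(xI - A) = (x - 4)^3, so the eigenvalues are 4 (algebraic multiplicity 3).

For λ = 4: rank(A - 4I) = 2, rank((A - 4I)^2) = 1, rank((A - 4I)^3) = 0. The eigenspace has dimension 3 - 2 = 1, so there is 1 Jordan block; the rank sequence gives block sizes [3].

Assembling the blocks gives the Jordan form J above.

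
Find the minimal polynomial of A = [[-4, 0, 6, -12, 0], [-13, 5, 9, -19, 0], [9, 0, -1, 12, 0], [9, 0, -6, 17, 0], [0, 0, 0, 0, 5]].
m_A(x) = (x - 5)^2(x - 2)

The characteristic polynomial factors as (x - 5)^4(x - 2). The minimal polynomial is ∏(x - λ)^{k_λ} where k_λ is the size of the largest Jordan block at λ.

For λ = 2: rank(A - 2I) = 4, and the largest Jordan block has size 1 (the smallest k with rank((A - 2I)^k) = rank((A - 2I)^(k+1))).
For λ = 5: rank(A - 5I) = 2, and the largest Jordan block has size 2 (the smallest k with rank((A - 5I)^k) = rank((A - 5I)^(k+1))).

So m_A(x) = (x - 5)^2(x - 2).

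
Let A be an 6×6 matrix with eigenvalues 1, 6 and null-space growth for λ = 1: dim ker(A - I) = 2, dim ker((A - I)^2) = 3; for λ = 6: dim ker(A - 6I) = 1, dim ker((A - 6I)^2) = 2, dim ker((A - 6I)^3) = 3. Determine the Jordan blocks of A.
Jordan blocks: (1, 2), (1, 1), (6, 3)

λ = 1: successive nullity increments [2, 1] count blocks of size ≥ k; block sizes are [2, 1].
λ = 6: successive nullity increments [1, 1, 1] count blocks of size ≥ k; block sizes are [3].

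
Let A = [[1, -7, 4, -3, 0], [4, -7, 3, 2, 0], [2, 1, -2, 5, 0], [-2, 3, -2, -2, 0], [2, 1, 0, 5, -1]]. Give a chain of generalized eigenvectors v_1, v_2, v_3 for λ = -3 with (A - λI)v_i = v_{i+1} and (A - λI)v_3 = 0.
We seek v_1 ∈ ker((A + 3I)^3) \ ker((A + 3I)^2), then set v_{i+1} = (A + 3I) v_i.

One such chain is v_1 = [[1, 0, -1, 0, -1]]^T, v_2 = [[0, 1, 1, 0, 0]]^T, v_3 = [[-3, -1, 2, 1, 1]]^T. Check: (A + 3I) v_3 = [[0, 0, 0, 0, 0]]^T = 0.

v_1 = [[1, 0, -1, 0, -1]]^T, v_2 = [[0, 1, 1, 0, 0]]^T, v_3 = [[-3, -1, 2, 1, 1]]^T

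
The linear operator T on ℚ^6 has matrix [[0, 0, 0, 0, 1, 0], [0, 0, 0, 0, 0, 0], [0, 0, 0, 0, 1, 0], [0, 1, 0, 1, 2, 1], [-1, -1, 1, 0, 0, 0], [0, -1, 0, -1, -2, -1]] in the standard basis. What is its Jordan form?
J = [[0, 1, 0, 0, 0, 0], [0, 0, 1, 0, 0, 0], [0, 0, 0, 0, 0, 0], [0, 0, 0, 0, 1, 0], [0, 0, 0, 0, 0, 0], [0, 0, 0, 0, 0, 0]]

The characteristic polynomial is det(xI - A) = x^6, so the eigenvalues are 0 (algebraic multiplicity 6).

For λ = 0: rank(A) = 3, rank(A^2) = 1, rank(A^3) = 0. The eigenspace has dimension 6 - 3 = 3, so there are 3 Jordan blocks; the rank sequence gives block sizes [3, 2, 1].

Assembling the blocks gives the Jordan form J above.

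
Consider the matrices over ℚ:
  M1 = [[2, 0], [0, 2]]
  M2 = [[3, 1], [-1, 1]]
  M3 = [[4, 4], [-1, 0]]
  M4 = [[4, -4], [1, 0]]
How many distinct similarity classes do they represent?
2 classes: {M1}, {M2, M3, M4}

Characteristic polynomials: χ_{M1} = (x - 2)^2, χ_{M2} = (x - 2)^2, χ_{M3} = (x - 2)^2, χ_{M4} = (x - 2)^2.

{M1}: invariant factors x - 2, x - 2.

{M2, M3, M4}: invariant factors (x - 2)^2.

Matrices are similar if and only if their invariant-factor lists agree; the partition into similarity classes is {M1}, {M2, M3, M4}.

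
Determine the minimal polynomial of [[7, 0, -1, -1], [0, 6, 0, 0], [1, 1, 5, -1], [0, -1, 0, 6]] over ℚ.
The characteristic polynomial factors as (x - 6)^4. The minimal polynomial is ∏(x - λ)^{k_λ} where k_λ is the size of the largest Jordan block at λ.

For λ = 6: rank(A - 6I) = 2, and the largest Jordan block has size 2 (the smallest k with rank((A - 6I)^k) = rank((A - 6I)^(k+1))).

So m_A(x) = (x - 6)^2.

m_A(x) = (x - 6)^2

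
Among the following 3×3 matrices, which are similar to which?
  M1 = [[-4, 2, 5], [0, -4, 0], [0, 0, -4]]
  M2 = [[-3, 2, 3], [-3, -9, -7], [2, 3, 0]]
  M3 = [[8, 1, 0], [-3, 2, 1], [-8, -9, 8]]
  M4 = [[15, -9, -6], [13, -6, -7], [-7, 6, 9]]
Characteristic polynomials: χ_{M1} = (x + 4)^3, χ_{M2} = (x + 4)^3, χ_{M3} = (x - 6)^3, χ_{M4} = (x - 6)^3.

{M1}: invariant factors x + 4, (x + 4)^2.

{M2}: invariant factors (x + 4)^3.

{M3, M4}: invariant factors (x - 6)^3.

Matrices are similar if and only if their invariant-factor lists agree; the partition into similarity classes is {M1}, {M2}, {M3, M4}.

3 classes: {M1}, {M2}, {M3, M4}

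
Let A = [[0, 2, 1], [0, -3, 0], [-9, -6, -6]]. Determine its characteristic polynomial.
χ_A(x) = (x + 3)^3

xI - A = [[x, -2, -1], [0, x + 3, 0], [9, 6, x + 6]].

Expanding det(xI - A) along the first row:
det(xI - A) = + (x)·det([[x + 3, 0], [6, x + 6]]) - (-2)·det([[0, 0], [9, x + 6]]) + (-1)·det([[0, x + 3], [9, 6]]).

Evaluating gives χ_A(x) = x^3 + 9x^2 + 27x + 27 = (x + 3)^3.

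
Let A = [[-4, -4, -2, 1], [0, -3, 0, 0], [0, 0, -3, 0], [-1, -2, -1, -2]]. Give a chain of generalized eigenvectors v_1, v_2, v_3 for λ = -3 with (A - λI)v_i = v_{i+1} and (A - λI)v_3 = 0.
v_1 = [[-1, 0, 1, 0]]^T, v_2 = [[-1, 0, 0, 0]]^T, v_3 = [[1, 0, 0, 1]]^T

We seek v_1 ∈ ker((A + 3I)^3) \ ker((A + 3I)^2), then set v_{i+1} = (A + 3I) v_i.

One such chain is v_1 = [[-1, 0, 1, 0]]^T, v_2 = [[-1, 0, 0, 0]]^T, v_3 = [[1, 0, 0, 1]]^T. Check: (A + 3I) v_3 = [[0, 0, 0, 0]]^T = 0.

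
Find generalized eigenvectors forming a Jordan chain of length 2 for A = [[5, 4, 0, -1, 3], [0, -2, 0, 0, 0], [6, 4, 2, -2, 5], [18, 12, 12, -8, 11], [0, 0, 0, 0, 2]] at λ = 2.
We seek v_1 ∈ ker((A - 2I)^2) \ ker(A - 2I), then set v_{i+1} = (A - 2I) v_i.

One such chain is v_1 = [[0, 0, 1, 2, 1]]^T, v_2 = [[1, 0, 1, 3, 0]]^T. Check: (A - 2I) v_2 = [[0, 0, 0, 0, 0]]^T = 0.

v_1 = [[0, 0, 1, 2, 1]]^T, v_2 = [[1, 0, 1, 3, 0]]^T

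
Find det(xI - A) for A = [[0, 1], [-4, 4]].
xI - A = [[x, -1], [4, x - 4]].

Expanding det(xI - A) along the first row:
det(xI - A) = + (x)·det([[x - 4]]) - (-1)·det([[4]]).

Evaluating gives χ_A(x) = x^2 - 4x + 4 = (x - 2)^2.

χ_A(x) = (x - 2)^2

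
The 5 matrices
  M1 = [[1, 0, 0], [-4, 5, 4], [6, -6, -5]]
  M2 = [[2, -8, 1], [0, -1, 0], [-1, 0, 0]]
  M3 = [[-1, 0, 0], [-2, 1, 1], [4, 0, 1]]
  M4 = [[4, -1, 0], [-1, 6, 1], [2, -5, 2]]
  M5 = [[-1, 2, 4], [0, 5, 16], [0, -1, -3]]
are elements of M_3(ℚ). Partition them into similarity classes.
Characteristic polynomials: χ_{M1} = (x - 1)^2(x + 1), χ_{M2} = (x - 1)^2(x + 1), χ_{M3} = (x - 1)^2(x + 1), χ_{M4} = (x - 4)^3, χ_{M5} = (x - 1)^2(x + 1).

{M1}: invariant factors x - 1, (x - 1)(x + 1).

{M2, M3, M5}: invariant factors (x - 1)^2(x + 1).

{M4}: invariant factors (x - 4)^3.

Matrices are similar if and only if their invariant-factor lists agree; the partition into similarity classes is {M1}, {M2, M3, M5}, {M4}.

3 classes: {M1}, {M2, M3, M5}, {M4}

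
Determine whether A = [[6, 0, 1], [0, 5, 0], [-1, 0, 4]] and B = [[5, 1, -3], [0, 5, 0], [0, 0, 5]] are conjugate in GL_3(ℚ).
Two matrices over a field are similar if and only if they have the same invariant factors.

Both A and B have characteristic polynomial (x - 5)^3 and minimal polynomial (x - 5)^2. Computing further, both have invariant factors x - 5, (x - 5)^2. Hence A and B are similar.

Yes.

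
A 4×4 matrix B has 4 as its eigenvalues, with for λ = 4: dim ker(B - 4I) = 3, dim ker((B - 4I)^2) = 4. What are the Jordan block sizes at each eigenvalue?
Jordan blocks: (4, 2), (4, 1), (4, 1)

λ = 4: successive nullity increments [3, 1] count blocks of size ≥ k; block sizes are [2, 1, 1].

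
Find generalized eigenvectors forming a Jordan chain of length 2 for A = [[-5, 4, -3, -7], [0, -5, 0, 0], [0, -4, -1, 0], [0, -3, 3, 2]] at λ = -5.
We seek v_1 ∈ ker((A + 5I)^2) \ ker(A + 5I), then set v_{i+1} = (A + 5I) v_i.

One such chain is v_1 = [[1, 1, 1, 0]]^T, v_2 = [[1, 0, 0, 0]]^T. Check: (A + 5I) v_2 = [[0, 0, 0, 0]]^T = 0.

v_1 = [[1, 1, 1, 0]]^T, v_2 = [[1, 0, 0, 0]]^T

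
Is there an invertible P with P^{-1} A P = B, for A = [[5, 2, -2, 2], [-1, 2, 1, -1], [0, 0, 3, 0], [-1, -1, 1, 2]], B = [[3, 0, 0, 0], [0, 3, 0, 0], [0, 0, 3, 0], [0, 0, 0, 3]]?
Both have characteristic polynomial (x - 3)^4, but the minimal polynomial of A is (x - 3)^2 while the minimal polynomial of B is x - 3. The minimal polynomial is a similarity invariant, so A and B are not similar.

No.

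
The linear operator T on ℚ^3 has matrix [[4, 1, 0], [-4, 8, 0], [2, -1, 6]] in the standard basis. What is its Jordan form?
J = [[6, 1, 0], [0, 6, 0], [0, 0, 6]]

The characteristic polynomial is det(xI - A) = (x - 6)^3, so the eigenvalues are 6 (algebraic multiplicity 3).

For λ = 6: rank(A - 6I) = 1, rank((A - 6I)^2) = 0. The eigenspace has dimension 3 - 1 = 2, so there are 2 Jordan blocks; the rank sequence gives block sizes [2, 1].

Assembling the blocks gives the Jordan form J above.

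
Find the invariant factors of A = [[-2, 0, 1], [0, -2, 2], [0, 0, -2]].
The Jordan structure of A has elementary divisors (x + 2)^2, (x + 2). Arranging the block sizes at each eigenvalue in decreasing order and taking row products gives the invariant factors.

Invariant factors (smallest first, each dividing the next): x + 2, (x + 2)^2.

Check: the last factor (x + 2)^2 is the minimal polynomial, and the product (x + 2)^3 is the characteristic polynomial.

x + 2, (x + 2)^2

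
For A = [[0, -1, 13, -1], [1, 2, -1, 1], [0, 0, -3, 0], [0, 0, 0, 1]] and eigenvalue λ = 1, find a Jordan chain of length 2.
v_1 = [[1, 0, 0, 0]]^T, v_2 = [[-1, 1, 0, 0]]^T

We seek v_1 ∈ ker((A - I)^2) \ ker(A - I), then set v_{i+1} = (A - I) v_i.

One such chain is v_1 = [[1, 0, 0, 0]]^T, v_2 = [[-1, 1, 0, 0]]^T. Check: (A - I) v_2 = [[0, 0, 0, 0]]^T = 0.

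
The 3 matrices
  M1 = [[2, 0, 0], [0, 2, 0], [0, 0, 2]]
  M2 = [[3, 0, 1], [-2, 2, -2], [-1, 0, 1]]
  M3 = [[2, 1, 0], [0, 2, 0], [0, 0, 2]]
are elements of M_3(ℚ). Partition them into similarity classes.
Characteristic polynomials: χ_{M1} = (x - 2)^3, χ_{M2} = (x - 2)^3, χ_{M3} = (x - 2)^3.

{M1}: invariant factors x - 2, x - 2, x - 2.

{M2, M3}: invariant factors x - 2, (x - 2)^2.

Matrices are similar if and only if their invariant-factor lists agree; the partition into similarity classes is {M1}, {M2, M3}.

2 classes: {M1}, {M2, M3}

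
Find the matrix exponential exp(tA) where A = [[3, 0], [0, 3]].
A has Jordan form J = [[3, 0], [0, 3]] with A = PJP^{-1}, so e^{tA} = P e^{tJ} P^{-1}.

For a Jordan block J_k(λ), e^{tJ_k(λ)} = e^{λt} · (I + tN + t^2 N^2/2! + ... + t^{k-1} N^{k-1}/(k-1)!) where N is the nilpotent superdiagonal part.

Assembling the blocks and conjugating back gives the entries of e^{tA} as shown above.

e^{tA} = [[e^{3*t}, 0], [0, e^{3*t}]]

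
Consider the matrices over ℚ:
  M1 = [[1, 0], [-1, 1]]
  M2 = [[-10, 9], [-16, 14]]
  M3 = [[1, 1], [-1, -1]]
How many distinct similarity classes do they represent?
Characteristic polynomials: χ_{M1} = (x - 1)^2, χ_{M2} = (x - 2)^2, χ_{M3} = x^2.

{M1}: invariant factors (x - 1)^2.

{M2}: invariant factors (x - 2)^2.

{M3}: invariant factors x^2.

Matrices are similar if and only if their invariant-factor lists agree; the partition into similarity classes is {M1}, {M2}, {M3}.

3 classes: {M1}, {M2}, {M3}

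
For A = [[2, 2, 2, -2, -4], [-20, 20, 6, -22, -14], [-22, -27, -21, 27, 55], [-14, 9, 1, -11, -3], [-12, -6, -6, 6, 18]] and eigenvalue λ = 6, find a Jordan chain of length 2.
We seek v_1 ∈ ker((A - 6I)^2) \ ker(A - 6I), then set v_{i+1} = (A - 6I) v_i.

One such chain is v_1 = [[0, 0, 2, 0, 1]]^T, v_2 = [[0, -2, 1, -1, 0]]^T. Check: (A - 6I) v_2 = [[0, 0, 0, 0, 0]]^T = 0.

v_1 = [[0, 0, 2, 0, 1]]^T, v_2 = [[0, -2, 1, -1, 0]]^T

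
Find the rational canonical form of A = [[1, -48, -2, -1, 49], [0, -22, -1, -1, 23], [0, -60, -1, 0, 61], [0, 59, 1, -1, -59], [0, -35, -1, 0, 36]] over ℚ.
R = [[1, 0, 0, 0, 0], [0, 0, 0, 0, -25], [0, 1, 0, 0, 60], [0, 0, 1, 0, -46], [0, 0, 0, 1, 12]]

The invariant factors of A (the non-unit diagonal entries of the Smith normal form of xI - A over ℚ[x]) are x - 1, (x - 5)^2(x - 1)^2, each dividing the next. The characteristic polynomial is their product, (x - 5)^2(x - 1)^3.

The rational canonical form is the block-diagonal matrix of companion matrices C(f_i):
R = [[1, 0, 0, 0, 0], [0, 0, 0, 0, -25], [0, 1, 0, 0, 60], [0, 0, 1, 0, -46], [0, 0, 0, 1, 12]].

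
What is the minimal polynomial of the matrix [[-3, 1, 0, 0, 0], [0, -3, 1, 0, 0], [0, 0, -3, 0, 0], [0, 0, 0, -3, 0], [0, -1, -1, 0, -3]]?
m_A(x) = (x + 3)^3

The characteristic polynomial factors as (x + 3)^5. The minimal polynomial is ∏(x - λ)^{k_λ} where k_λ is the size of the largest Jordan block at λ.

For λ = -3: rank(A + 3I) = 2, and the largest Jordan block has size 3 (the smallest k with rank((A + 3I)^k) = rank((A + 3I)^(k+1))).

So m_A(x) = (x + 3)^3.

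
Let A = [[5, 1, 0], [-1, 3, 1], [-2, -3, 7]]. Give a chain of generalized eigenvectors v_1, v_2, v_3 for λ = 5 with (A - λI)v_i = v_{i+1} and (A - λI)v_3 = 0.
We seek v_1 ∈ ker((A - 5I)^3) \ ker((A - 5I)^2), then set v_{i+1} = (A - 5I) v_i.

One such chain is v_1 = [[1, -1, 0]]^T, v_2 = [[-1, 1, 1]]^T, v_3 = [[1, 0, 1]]^T. Check: (A - 5I) v_3 = [[0, 0, 0]]^T = 0.

v_1 = [[1, -1, 0]]^T, v_2 = [[-1, 1, 1]]^T, v_3 = [[1, 0, 1]]^T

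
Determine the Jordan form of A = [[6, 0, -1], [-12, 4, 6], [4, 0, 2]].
J = [[4, 1, 0], [0, 4, 0], [0, 0, 4]]

The characteristic polynomial is det(xI - A) = (x - 4)^3, so the eigenvalues are 4 (algebraic multiplicity 3).

For λ = 4: rank(A - 4I) = 1, rank((A - 4I)^2) = 0. The eigenspace has dimension 3 - 1 = 2, so there are 2 Jordan blocks; the rank sequence gives block sizes [2, 1].

Assembling the blocks gives the Jordan form J above.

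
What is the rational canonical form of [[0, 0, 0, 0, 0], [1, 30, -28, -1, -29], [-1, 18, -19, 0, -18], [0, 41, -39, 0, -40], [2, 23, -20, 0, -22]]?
R = [[0, 0, 0, 0, 0], [1, 0, 0, 0, 0], [0, 1, 0, 0, -48], [0, 0, 1, 0, -40], [0, 0, 0, 1, -11]]

The invariant factors of A (the non-unit diagonal entries of the Smith normal form of xI - A over ℚ[x]) are x^2(x + 3)(x + 4)^2, each dividing the next. The characteristic polynomial is their product, x^2(x + 3)(x + 4)^2.

The rational canonical form is the block-diagonal matrix of companion matrices C(f_i):
R = [[0, 0, 0, 0, 0], [1, 0, 0, 0, 0], [0, 1, 0, 0, -48], [0, 0, 1, 0, -40], [0, 0, 0, 1, -11]].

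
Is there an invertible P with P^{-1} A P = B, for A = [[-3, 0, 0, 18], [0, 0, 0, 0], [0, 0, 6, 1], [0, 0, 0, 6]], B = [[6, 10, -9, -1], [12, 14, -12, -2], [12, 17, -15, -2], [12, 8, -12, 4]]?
Yes.

Two matrices over a field are similar if and only if they have the same invariant factors.

Both A and B have characteristic polynomial x(x - 6)^2(x + 3) and minimal polynomial x(x - 6)^2(x + 3). Computing further, both have invariant factors x(x - 6)^2(x + 3). Hence A and B are similar.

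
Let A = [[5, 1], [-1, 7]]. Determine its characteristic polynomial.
χ_A(x) = (x - 6)^2

xI - A = [[x - 5, -1], [1, x - 7]].

Expanding det(xI - A) along the first row:
det(xI - A) = + (x - 5)·det([[x - 7]]) - (-1)·det([[1]]).

Evaluating gives χ_A(x) = x^2 - 12x + 36 = (x - 6)^2.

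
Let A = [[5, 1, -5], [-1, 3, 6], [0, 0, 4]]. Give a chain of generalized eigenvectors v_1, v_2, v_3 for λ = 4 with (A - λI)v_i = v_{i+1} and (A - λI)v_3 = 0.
v_1 = [[2, 0, 1]]^T, v_2 = [[-3, 4, 0]]^T, v_3 = [[1, -1, 0]]^T

We seek v_1 ∈ ker((A - 4I)^3) \ ker((A - 4I)^2), then set v_{i+1} = (A - 4I) v_i.

One such chain is v_1 = [[2, 0, 1]]^T, v_2 = [[-3, 4, 0]]^T, v_3 = [[1, -1, 0]]^T. Check: (A - 4I) v_3 = [[0, 0, 0]]^T = 0.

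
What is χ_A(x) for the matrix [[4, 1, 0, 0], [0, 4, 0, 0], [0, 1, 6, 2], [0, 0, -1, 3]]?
xI - A = [[x - 4, -1, 0, 0], [0, x - 4, 0, 0], [0, -1, x - 6, -2], [0, 0, 1, x - 3]].

Expanding det(xI - A) along the first row:
det(xI - A) = + (x - 4)·det([[x - 4, 0, 0], [-1, x - 6, -2], [0, 1, x - 3]]) - (-1)·det([[0, 0, 0], [0, x - 6, -2], [0, 1, x - 3]]) + (0)·det([[0, x - 4, 0], [0, -1, -2], [0, 0, x - 3]]) - (0)·det([[0, x - 4, 0], [0, -1, x - 6], [0, 0, 1]]).

Evaluating gives χ_A(x) = x^4 - 17x^3 + 108x^2 - 304x + 320 = (x - 5)(x - 4)^3.

χ_A(x) = (x - 5)(x - 4)^3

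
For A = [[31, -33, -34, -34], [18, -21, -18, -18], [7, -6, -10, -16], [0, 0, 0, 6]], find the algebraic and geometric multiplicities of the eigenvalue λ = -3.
algebraic multiplicity 2, geometric multiplicity 1

The characteristic polynomial is (x - 6)^2(x + 3)^2, so the factor x + 3 appears with exponent 2: the algebraic multiplicity is 2.

rank(A + 3I) = 3, so the eigenspace has dimension 4 - 3 = 1: the geometric multiplicity is 1.

Since 1 < 2, A is not diagonalizable.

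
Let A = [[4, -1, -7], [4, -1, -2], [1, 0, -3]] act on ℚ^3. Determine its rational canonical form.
R = [[0, 0, -5], [1, 0, 2], [0, 1, 0]]

The invariant factors of A (the non-unit diagonal entries of the Smith normal form of xI - A over ℚ[x]) are x^3 - 2x + 5, each dividing the next. The characteristic polynomial is their product, x^3 - 2x + 5.

The rational canonical form is the block-diagonal matrix of companion matrices C(f_i):
R = [[0, 0, -5], [1, 0, 2], [0, 1, 0]].

Note the characteristic polynomial does not split into linear factors over ℚ, so A has no Jordan form over ℚ; the rational canonical form exists over any field.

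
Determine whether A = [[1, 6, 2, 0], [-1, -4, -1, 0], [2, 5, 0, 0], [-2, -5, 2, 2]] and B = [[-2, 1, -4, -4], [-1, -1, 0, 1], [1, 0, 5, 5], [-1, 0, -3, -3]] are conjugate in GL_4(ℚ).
Yes.

Two matrices over a field are similar if and only if they have the same invariant factors.

Both A and B have characteristic polynomial (x - 2)(x + 1)^3 and minimal polynomial (x - 2)(x + 1)^3. Computing further, both have invariant factors (x - 2)(x + 1)^3. Hence A and B are similar.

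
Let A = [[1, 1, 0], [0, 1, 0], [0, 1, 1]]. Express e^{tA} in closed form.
A has Jordan form J = [[1, 1, 0], [0, 1, 0], [0, 0, 1]] with A = PJP^{-1}, so e^{tA} = P e^{tJ} P^{-1}.

For a Jordan block J_k(λ), e^{tJ_k(λ)} = e^{λt} · (I + tN + t^2 N^2/2! + ... + t^{k-1} N^{k-1}/(k-1)!) where N is the nilpotent superdiagonal part.

Assembling the blocks and conjugating back gives the entries of e^{tA} as shown above.

e^{tA} = [[e^{t}, t*e^{t}, 0], [0, e^{t}, 0], [0, t*e^{t}, e^{t}]]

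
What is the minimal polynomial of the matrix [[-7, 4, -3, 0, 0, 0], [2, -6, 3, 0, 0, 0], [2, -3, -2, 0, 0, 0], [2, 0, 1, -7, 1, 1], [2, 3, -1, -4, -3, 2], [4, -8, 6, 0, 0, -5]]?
m_A(x) = (x + 5)^3

The characteristic polynomial factors as (x + 5)^6. The minimal polynomial is ∏(x - λ)^{k_λ} where k_λ is the size of the largest Jordan block at λ.

For λ = -5: rank(A + 5I) = 3, and the largest Jordan block has size 3 (the smallest k with rank((A + 5I)^k) = rank((A + 5I)^(k+1))).

So m_A(x) = (x + 5)^3.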